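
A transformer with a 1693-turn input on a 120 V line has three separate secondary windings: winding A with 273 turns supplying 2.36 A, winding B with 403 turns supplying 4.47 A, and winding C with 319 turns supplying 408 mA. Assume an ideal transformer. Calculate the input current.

I_in ≈ 1.52 A

V_A = 120 × 273/1693 = 19.350 V; V_B = 120 × 403/1693 = 28.565 V; V_C = 120 × 319/1693 = 22.611 V.
P_out = V_A I_A + V_B I_B + V_C I_C = 19.350×2.36 + 28.565×4.47 + 22.611×0.408 = 45.667 + 127.68 + 9.2252 = 182.58 W.
Ideal ⇒ P_in = P_out, so I_in = P_out/V_in = 182.58/120 = 1.52 A.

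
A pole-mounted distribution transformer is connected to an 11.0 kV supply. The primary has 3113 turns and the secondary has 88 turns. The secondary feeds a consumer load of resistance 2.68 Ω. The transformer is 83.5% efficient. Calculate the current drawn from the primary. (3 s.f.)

I_p ≈ 3.93 A

V_s = 11000 × 88/3113 = 310.95 V.
I_s = V_s/R = 310.95/2.68 = 116.03 A.
P_out = V_s I_s = 310.95 × 116.03 = 36079 W.
P_in = P_out/η = 36079/0.835 = 43209 W.
I_p = P_in/V_p = 43209/11000 = 3.93 A.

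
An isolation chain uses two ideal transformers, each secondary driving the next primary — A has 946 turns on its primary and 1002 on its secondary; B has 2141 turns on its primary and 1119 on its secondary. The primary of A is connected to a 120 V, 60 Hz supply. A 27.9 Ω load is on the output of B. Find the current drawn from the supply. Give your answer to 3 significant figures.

I_supply ≈ 1.32 A

Secondary of A: V = 120.00 × 1002/946 = 127.10 V.
Secondary of B: V = 127.10 × 1119/2141 = 66.431 V.
I_load = 66.431/27.9 = 2.3810 A, so P_out = 66.431 × 2.3810 = 158.18 W.
All ideal ⇒ P_in = P_out, so I_supply = 158.18/120 = 1.32 A.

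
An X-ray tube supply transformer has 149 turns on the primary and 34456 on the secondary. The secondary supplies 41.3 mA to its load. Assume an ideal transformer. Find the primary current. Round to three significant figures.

I_p ≈ 9.55 A

For an ideal transformer I_p/I_s = N_s/N_p, so I_p = 0.0413 × 34456/149 = 9.55 A.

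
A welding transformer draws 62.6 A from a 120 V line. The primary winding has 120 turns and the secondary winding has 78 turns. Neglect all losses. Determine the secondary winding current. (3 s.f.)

I_s/I_p = N_p/N_s, so I_s = 62.6 × 120/78 = 96.3 A.

I_s ≈ 96.3 A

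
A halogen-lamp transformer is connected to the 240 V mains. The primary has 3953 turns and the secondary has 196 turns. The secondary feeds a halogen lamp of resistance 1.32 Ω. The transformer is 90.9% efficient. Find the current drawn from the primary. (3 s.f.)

I_p ≈ 0.492 A

V_s = 240 × 196/3953 = 11.900 V.
I_s = V_s/R = 11.900/1.32 = 9.0150 A.
P_out = V_s I_s = 11.900 × 9.0150 = 107.28 W.
P_in = P_out/η = 107.28/0.909 = 118.02 W.
I_p = P_in/V_p = 118.02/240 = 0.492 A.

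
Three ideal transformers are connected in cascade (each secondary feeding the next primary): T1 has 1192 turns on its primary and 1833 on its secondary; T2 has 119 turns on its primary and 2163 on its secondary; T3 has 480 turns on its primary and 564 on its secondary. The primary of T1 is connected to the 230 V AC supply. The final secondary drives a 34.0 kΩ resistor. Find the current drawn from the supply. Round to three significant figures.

After T1: V = 230.00 × 1833/1192 = 353.68 V.
After T2: V = 353.68 × 2163/119 = 6428.7 V.
After T3: V = 6428.7 × 564/480 = 7553.7 V.
I_load = 7553.7/34000 = 0.22217 A, so P_out = 7553.7 × 0.22217 = 1678.2 W.
All ideal ⇒ P_in = P_out, so I_supply = 1678.2/230 = 7.30 A.

I_supply ≈ 7.30 A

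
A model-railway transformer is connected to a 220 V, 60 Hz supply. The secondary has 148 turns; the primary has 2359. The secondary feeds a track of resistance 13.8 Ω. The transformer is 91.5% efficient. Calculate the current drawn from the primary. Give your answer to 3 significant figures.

I_p ≈ 0.0686 A

V_s = 220 × 148/2359 = 13.802 V.
I_s = V_s/R = 13.802/13.8 = 1.0002 A.
P_out = V_s I_s = 13.802 × 1.0002 = 13.805 W.
P_in = P_out/η = 13.805/0.915 = 15.087 W.
I_p = P_in/V_p = 15.087/220 = 0.0686 A.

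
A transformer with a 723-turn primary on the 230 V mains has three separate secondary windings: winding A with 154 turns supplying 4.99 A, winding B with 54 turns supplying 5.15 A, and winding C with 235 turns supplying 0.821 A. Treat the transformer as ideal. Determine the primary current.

V_A = 230 × 154/723 = 48.990 V; V_B = 230 × 54/723 = 17.178 V; V_C = 230 × 235/723 = 74.758 V.
P_out = V_A I_A + V_B I_B + V_C I_C = 48.990×4.99 + 17.178×5.15 + 74.758×0.821 = 244.46 + 88.469 + 61.376 = 394.31 W.
Ideal ⇒ P_in = P_out, so I_p = P_out/V_p = 394.31/230 = 1.71 A.

I_p ≈ 1.71 A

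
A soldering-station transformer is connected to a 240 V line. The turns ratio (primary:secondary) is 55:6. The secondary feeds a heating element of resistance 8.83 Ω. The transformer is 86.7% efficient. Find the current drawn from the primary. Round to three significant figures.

V_s = 240 × 6/55 = 26.182 V.
I_s = V_s/R = 26.182/8.83 = 2.9651 A.
P_out = V_s I_s = 26.182 × 2.9651 = 77.632 W.
P_in = P_out/η = 77.632/0.867 = 89.541 W.
I_p = P_in/V_p = 89.541/240 = 0.373 A.

I_p ≈ 0.373 A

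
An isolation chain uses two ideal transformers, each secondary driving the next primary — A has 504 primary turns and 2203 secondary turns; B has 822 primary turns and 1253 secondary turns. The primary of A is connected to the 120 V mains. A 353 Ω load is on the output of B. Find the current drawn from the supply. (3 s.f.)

Secondary of A: V = 120.00 × 2203/504 = 524.52 V.
Secondary of B: V = 524.52 × 1253/822 = 799.55 V.
I_load = 799.55/353 = 2.2650 A, so P_out = 799.55 × 2.2650 = 1811.0 W.
All ideal ⇒ P_in = P_out, so I_supply = 1811.0/120 = 15.1 A.

I_supply ≈ 15.1 A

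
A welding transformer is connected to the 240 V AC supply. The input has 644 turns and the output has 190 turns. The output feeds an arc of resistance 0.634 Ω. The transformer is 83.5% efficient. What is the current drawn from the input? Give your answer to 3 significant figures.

I_in ≈ 39.5 A

V_out = 240 × 190/644 = 70.807 V.
I_out = V_out/R = 70.807/0.634 = 111.68 A.
P_out = V_out I_out = 70.807 × 111.68 = 7908.0 W.
P_in = P_out/η = 7908.0/0.835 = 9470.7 W.
I_in = P_in/V_in = 9470.7/240 = 39.5 A.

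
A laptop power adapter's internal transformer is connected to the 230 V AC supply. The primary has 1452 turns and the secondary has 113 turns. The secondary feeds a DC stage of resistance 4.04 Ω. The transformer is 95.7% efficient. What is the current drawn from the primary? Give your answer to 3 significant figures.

I_p ≈ 0.360 A

V_s = 230 × 113/1452 = 17.899 V.
I_s = V_s/R = 17.899/4.04 = 4.4306 A.
P_out = V_s I_s = 17.899 × 4.4306 = 79.305 W.
P_in = P_out/η = 79.305/0.957 = 82.868 W.
I_p = P_in/V_p = 82.868/230 = 0.360 A.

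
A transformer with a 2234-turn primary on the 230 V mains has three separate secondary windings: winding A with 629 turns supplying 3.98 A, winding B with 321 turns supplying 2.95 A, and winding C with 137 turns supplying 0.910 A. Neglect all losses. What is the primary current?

I_p ≈ 1.60 A

V_A = 230 × 629/2234 = 64.758 V; V_B = 230 × 321/2234 = 33.048 V; V_C = 230 × 137/2234 = 14.105 V.
P_out = V_A I_A + V_B I_B + V_C I_C = 64.758×3.98 + 33.048×2.95 + 14.105×0.910 = 257.74 + 97.493 + 12.835 = 368.07 W.
Ideal ⇒ P_in = P_out, so I_p = P_out/V_p = 368.07/230 = 1.60 A.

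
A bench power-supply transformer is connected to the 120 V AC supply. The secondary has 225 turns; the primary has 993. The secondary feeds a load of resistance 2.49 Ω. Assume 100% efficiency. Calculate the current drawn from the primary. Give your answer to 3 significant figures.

I_p ≈ 2.47 A

V_s = V_p × N_s/N_p = 120 × 225/993 = 27.190 V.
I_s = V_s/R = 27.190/2.49 = 10.920 A.
For an ideal transformer I_p N_p = I_s N_s, so I_p = 10.920 × 225/993 = 2.47 A.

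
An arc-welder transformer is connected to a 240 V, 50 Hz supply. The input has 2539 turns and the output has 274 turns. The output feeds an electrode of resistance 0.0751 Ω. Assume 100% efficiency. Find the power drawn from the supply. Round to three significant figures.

V_out = V_in × N_out/N_in = 240 × 274/2539 = 25.900 V.
I_out = V_out/R = 25.900/0.0751 = 344.87 A.
I_in = I_out × N_out/N_in = 344.87 × 274/2539 = 37.217 A.
P = V_in I_in = 240 × 37.217 = 8930 W.

P ≈ 8930 W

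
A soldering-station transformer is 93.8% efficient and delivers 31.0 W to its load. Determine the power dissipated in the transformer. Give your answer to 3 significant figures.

P_loss ≈ 2.05 W

P_in = P_out/η = 31.0/0.938 = 33.0490 W.
P_loss = P_in − P_out = 33.0490 − 31.0 = 2.05 W.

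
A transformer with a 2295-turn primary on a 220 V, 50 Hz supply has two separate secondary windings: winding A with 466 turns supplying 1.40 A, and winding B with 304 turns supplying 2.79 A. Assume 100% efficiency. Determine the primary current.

V_A = 220 × 466/2295 = 44.671 V; V_B = 220 × 304/2295 = 29.142 V.
P_out = V_A I_A + V_B I_B = 44.671×1.40 + 29.142×2.79 = 62.539 + 81.305 = 143.84 W.
Ideal ⇒ P_in = P_out, so I_p = P_out/V_p = 143.84/220 = 0.654 A.

I_p ≈ 0.654 A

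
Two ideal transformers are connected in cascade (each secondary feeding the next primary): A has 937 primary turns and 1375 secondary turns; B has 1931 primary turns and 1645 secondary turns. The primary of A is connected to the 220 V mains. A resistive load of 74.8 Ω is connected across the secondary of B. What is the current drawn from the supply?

I_supply ≈ 4.60 A

After A: V = 220.00 × 1375/937 = 322.84 V.
After B: V = 322.84 × 1645/1931 = 275.02 V.
I_load = 275.02/74.8 = 3.6768 A, so P_out = 275.02 × 3.6768 = 1011.2 W.
All ideal ⇒ P_in = P_out, so I_supply = 1011.2/220 = 4.60 A.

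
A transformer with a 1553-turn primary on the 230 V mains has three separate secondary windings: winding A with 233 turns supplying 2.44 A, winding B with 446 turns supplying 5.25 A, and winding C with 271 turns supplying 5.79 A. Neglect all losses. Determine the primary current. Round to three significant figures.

I_p ≈ 2.88 A

V_A = 230 × 233/1553 = 34.507 V; V_B = 230 × 446/1553 = 66.053 V; V_C = 230 × 271/1553 = 40.135 V.
P_out = V_A I_A + V_B I_B + V_C I_C = 34.507×2.44 + 66.053×5.25 + 40.135×5.79 = 84.198 + 346.78 + 232.38 = 663.36 W.
Ideal ⇒ P_in = P_out, so I_p = P_out/V_p = 663.36/230 = 2.88 A.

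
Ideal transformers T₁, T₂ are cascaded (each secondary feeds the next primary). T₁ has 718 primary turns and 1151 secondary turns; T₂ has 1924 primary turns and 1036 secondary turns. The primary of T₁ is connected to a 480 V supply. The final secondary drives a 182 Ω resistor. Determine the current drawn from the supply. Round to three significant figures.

Secondary of T₁: V = 480.00 × 1151/718 = 769.47 V.
Secondary of T₂: V = 769.47 × 1036/1924 = 414.33 V.
I_load = 414.33/182 = 2.2765 A, so P_out = 414.33 × 2.2765 = 943.24 W.
All ideal ⇒ P_in = P_out, so I_supply = 943.24/480 = 1.97 A.

I_supply ≈ 1.97 A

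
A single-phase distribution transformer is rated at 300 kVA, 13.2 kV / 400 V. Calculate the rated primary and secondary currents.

I_p ≈ 22.7 A, I_s ≈ 750 A

I_p = S/V_p = 300000/13200 = 22.7 A.
I_s = S/V_s = 300000/400 = 750 A.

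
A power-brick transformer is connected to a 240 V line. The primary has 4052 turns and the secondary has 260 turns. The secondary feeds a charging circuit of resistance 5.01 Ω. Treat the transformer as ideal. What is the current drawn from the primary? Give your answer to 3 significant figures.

V_s = V_p × N_s/N_p = 240 × 260/4052 = 15.400 V.
I_s = V_s/R = 15.400/5.01 = 3.0738 A.
For an ideal transformer I_p N_p = I_s N_s, so I_p = 3.0738 × 260/4052 = 0.197 A.

I_p ≈ 0.197 A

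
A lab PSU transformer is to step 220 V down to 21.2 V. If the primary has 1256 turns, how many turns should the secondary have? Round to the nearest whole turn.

N_s = 121 turns

N_s/N_p = V_s/V_p, so N_s = 1256 × 21.2/220 = 121.0 ≈ 121 turns.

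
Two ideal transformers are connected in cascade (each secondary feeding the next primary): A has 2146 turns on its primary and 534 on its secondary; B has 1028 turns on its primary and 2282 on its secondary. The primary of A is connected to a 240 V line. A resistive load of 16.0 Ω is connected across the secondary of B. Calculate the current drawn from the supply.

I_supply ≈ 4.58 A

After A: V = 240.00 × 534/2146 = 59.720 V.
After B: V = 59.720 × 2282/1028 = 132.57 V.
I_load = 132.57/16.0 = 8.2856 A, so P_out = 132.57 × 8.2856 = 1098.4 W.
All ideal ⇒ P_in = P_out, so I_supply = 1098.4/240 = 4.58 A.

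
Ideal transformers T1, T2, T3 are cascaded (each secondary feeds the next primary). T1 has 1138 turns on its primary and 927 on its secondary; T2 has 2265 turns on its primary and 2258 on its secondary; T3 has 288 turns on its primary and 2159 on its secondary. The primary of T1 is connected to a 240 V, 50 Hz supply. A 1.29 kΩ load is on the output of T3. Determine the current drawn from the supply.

After T1: V = 240.00 × 927/1138 = 195.50 V.
After T2: V = 195.50 × 2258/2265 = 194.90 V.
After T3: V = 194.90 × 2159/288 = 1461.0 V.
I_load = 1461.0/1290 = 1.1326 A, so P_out = 1461.0 × 1.1326 = 1654.8 W.
All ideal ⇒ P_in = P_out, so I_supply = 1654.8/240 = 6.89 A.

I_supply ≈ 6.89 A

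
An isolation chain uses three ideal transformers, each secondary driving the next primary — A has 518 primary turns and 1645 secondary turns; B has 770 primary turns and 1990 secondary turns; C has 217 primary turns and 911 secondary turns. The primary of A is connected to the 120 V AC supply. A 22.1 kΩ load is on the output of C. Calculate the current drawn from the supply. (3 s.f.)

I_supply ≈ 6.45 A

After A: V = 120.00 × 1645/518 = 381.08 V.
After B: V = 381.08 × 1990/770 = 984.87 V.
After C: V = 984.87 × 911/217 = 4134.6 V.
I_load = 4134.6/22100 = 0.18709 A, so P_out = 4134.6 × 0.18709 = 773.54 W.
All ideal ⇒ P_in = P_out, so I_supply = 773.54/120 = 6.45 A.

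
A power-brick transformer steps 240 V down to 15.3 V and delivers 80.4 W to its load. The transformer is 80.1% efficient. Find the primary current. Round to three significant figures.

I_p ≈ 0.418 A

P_in = P_out/η = 80.4/0.801 = 100.37 W.
I_p = P_in/V_p = 100.37/240 = 0.418 A.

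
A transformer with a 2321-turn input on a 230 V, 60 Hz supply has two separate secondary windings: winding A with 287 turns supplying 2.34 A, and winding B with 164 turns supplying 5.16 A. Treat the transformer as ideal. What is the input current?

V_A = 230 × 287/2321 = 28.440 V; V_B = 230 × 164/2321 = 16.252 V.
P_out = V_A I_A + V_B I_B = 28.440×2.34 + 16.252×5.16 = 66.550 + 83.858 = 150.41 W.
Ideal ⇒ P_in = P_out, so I_in = P_out/V_in = 150.41/230 = 0.654 A.

I_in ≈ 0.654 A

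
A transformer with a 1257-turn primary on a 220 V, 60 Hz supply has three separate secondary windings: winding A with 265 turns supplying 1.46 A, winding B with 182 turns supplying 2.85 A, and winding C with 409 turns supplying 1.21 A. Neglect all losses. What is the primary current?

I_p ≈ 1.11 A

V_A = 220 × 265/1257 = 46.380 V; V_B = 220 × 182/1257 = 31.854 V; V_C = 220 × 409/1257 = 71.583 V.
P_out = V_A I_A + V_B I_B + V_C I_C = 46.380×1.46 + 31.854×2.85 + 71.583×1.21 = 67.715 + 90.783 + 86.616 = 245.11 W.
Ideal ⇒ P_in = P_out, so I_p = P_out/V_p = 245.11/220 = 1.11 A.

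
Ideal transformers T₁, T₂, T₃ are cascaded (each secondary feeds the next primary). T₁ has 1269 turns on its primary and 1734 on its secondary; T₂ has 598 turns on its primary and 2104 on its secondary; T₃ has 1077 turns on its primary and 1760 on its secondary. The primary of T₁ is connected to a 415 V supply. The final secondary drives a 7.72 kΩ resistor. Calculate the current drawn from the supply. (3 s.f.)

After T₁: V = 415.00 × 1734/1269 = 567.07 V.
After T₂: V = 567.07 × 2104/598 = 1995.2 V.
After T₃: V = 1995.2 × 1760/1077 = 3260.4 V.
I_load = 3260.4/7720 = 0.42234 A, so P_out = 3260.4 × 0.42234 = 1377.0 W.
All ideal ⇒ P_in = P_out, so I_supply = 1377.0/415 = 3.32 A.

I_supply ≈ 3.32 A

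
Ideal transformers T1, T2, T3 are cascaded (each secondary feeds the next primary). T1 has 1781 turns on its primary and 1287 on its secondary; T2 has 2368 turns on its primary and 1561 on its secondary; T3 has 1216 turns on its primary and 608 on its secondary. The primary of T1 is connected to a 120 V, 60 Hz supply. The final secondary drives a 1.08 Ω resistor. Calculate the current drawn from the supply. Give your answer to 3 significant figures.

I_supply ≈ 6.30 A

Secondary of T1: V = 120.00 × 1287/1781 = 86.715 V.
Secondary of T2: V = 86.715 × 1561/2368 = 57.163 V.
Secondary of T3: V = 57.163 × 608/1216 = 28.582 V.
I_load = 28.582/1.08 = 26.464 A, so P_out = 28.582 × 26.464 = 756.40 W.
All ideal ⇒ P_in = P_out, so I_supply = 756.40/120 = 6.30 A.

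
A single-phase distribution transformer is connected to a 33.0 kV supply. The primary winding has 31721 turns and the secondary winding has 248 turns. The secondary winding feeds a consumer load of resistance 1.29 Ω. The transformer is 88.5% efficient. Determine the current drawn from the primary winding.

I_p ≈ 1.77 A

V_s = 33000 × 248/31721 = 258.00 V.
I_s = V_s/R = 258.00/1.29 = 200.00 A.
P_out = V_s I_s = 258.00 × 200.00 = 51600 W.
P_in = P_out/η = 51600/0.885 = 58305 W.
I_p = P_in/V_p = 58305/33000 = 1.77 A.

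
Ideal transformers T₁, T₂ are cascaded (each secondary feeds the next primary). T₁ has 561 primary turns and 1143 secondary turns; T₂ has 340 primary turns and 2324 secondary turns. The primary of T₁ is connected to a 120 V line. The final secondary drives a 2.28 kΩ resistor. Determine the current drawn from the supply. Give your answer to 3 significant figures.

I_supply ≈ 10.2 A

Secondary of T₁: V = 120.00 × 1143/561 = 244.49 V.
Secondary of T₂: V = 244.49 × 2324/340 = 1671.2 V.
I_load = 1671.2/2280 = 0.73297 A, so P_out = 1671.2 × 0.73297 = 1224.9 W.
All ideal ⇒ P_in = P_out, so I_supply = 1224.9/120 = 10.2 A.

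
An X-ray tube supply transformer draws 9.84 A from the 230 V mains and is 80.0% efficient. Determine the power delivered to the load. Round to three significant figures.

P_in = V_p I_p = 230 × 9.84 = 2263.2 W.
P_out = η P_in = 0.800 × 2263.2 = 1810 W.

P_out ≈ 1810 W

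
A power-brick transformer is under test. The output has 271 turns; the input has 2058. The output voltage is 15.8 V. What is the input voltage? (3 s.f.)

V_in/V_out = N_in/N_out, so V_in = 15.8 × 2058/271 = 120 V.

V_in ≈ 120 V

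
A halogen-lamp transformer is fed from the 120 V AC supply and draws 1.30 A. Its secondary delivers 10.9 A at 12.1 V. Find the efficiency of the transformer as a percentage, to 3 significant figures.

P_in = 120 × 1.30 = 156.000 W.
P_out = 12.1 × 10.9 = 131.890 W.
η = P_out/P_in = 131.890/156.000 = 0.845.

η ≈ 84.5%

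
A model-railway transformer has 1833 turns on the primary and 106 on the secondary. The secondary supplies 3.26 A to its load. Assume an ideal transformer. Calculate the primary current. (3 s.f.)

For an ideal transformer I_p/I_s = N_s/N_p, so I_p = 3.26 × 106/1833 = 0.189 A.

I_p ≈ 0.189 A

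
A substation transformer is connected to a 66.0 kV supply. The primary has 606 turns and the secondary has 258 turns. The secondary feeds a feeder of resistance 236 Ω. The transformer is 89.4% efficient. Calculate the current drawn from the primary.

V_s = 66000 × 258/606 = 28099 V.
I_s = V_s/R = 28099/236 = 119.06 A.
P_out = V_s I_s = 28099 × 119.06 = 3.3456×10^6 W.
P_in = P_out/η = 3.3456×10^6/0.894 = 3.7422×10^6 W.
I_p = P_in/V_p = 3.7422×10^6/66000 = 56.7 A.

I_p ≈ 56.7 A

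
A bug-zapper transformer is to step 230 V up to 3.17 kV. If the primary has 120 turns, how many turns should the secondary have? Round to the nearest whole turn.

N_s = 1654 turns

N_s/N_p = V_s/V_p, so N_s = 120 × 3170/230 = 1653.9 ≈ 1654 turns.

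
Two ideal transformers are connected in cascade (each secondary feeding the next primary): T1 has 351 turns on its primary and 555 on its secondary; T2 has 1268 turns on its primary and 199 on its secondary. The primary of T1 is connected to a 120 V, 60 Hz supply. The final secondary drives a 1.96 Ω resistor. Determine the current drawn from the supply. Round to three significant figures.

Secondary of T1: V = 120.00 × 555/351 = 189.74 V.
Secondary of T2: V = 189.74 × 199/1268 = 29.778 V.
I_load = 29.778/1.96 = 15.193 A, so P_out = 29.778 × 15.193 = 452.42 W.
All ideal ⇒ P_in = P_out, so I_supply = 452.42/120 = 3.77 A.

I_supply ≈ 3.77 A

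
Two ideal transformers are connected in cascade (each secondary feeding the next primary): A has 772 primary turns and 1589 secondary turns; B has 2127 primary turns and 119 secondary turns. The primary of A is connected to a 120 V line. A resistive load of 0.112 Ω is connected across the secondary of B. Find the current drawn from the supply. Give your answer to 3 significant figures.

I_supply ≈ 14.2 A

Secondary of A: V = 120.00 × 1589/772 = 246.99 V.
Secondary of B: V = 246.99 × 119/2127 = 13.819 V.
I_load = 13.819/0.112 = 123.38 A, so P_out = 13.819 × 123.38 = 1705.0 W.
All ideal ⇒ P_in = P_out, so I_supply = 1705.0/120 = 14.2 A.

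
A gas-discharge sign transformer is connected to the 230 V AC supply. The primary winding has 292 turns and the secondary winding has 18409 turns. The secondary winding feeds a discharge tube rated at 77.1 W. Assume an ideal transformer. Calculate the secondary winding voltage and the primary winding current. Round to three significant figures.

V_s ≈ 14500 V, I_p ≈ 0.335 A

V_s = V_p × N_s/N_p = 230 × 18409/292 = 14500 V.
I_s = P/V_s = 77.1/14500 = 0.0053172 A.
I_p = I_s × N_s/N_p = 0.0053172 × 18409/292 = 0.335 A.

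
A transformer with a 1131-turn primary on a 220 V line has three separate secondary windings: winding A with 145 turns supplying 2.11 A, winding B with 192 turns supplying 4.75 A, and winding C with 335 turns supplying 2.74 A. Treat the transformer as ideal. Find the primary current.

V_A = 220 × 145/1131 = 28.205 V; V_B = 220 × 192/1131 = 37.347 V; V_C = 220 × 335/1131 = 65.164 V.
P_out = V_A I_A + V_B I_B + V_C I_C = 28.205×2.11 + 37.347×4.75 + 65.164×2.74 = 59.513 + 177.40 + 178.55 = 415.46 W.
Ideal ⇒ P_in = P_out, so I_p = P_out/V_p = 415.46/220 = 1.89 A.

I_p ≈ 1.89 A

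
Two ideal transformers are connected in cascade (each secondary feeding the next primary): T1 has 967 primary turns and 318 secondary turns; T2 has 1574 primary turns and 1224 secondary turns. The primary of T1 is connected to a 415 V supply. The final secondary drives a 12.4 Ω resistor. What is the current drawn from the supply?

Secondary of T1: V = 415.00 × 318/967 = 136.47 V.
Secondary of T2: V = 136.47 × 1224/1574 = 106.13 V.
I_load = 106.13/12.4 = 8.5586 A, so P_out = 106.13 × 8.5586 = 908.30 W.
All ideal ⇒ P_in = P_out, so I_supply = 908.30/415 = 2.19 A.

I_supply ≈ 2.19 A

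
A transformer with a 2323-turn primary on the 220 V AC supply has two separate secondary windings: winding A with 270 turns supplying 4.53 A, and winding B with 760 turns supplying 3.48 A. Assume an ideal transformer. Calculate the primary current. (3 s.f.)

I_p ≈ 1.67 A

V_A = 220 × 270/2323 = 25.570 V; V_B = 220 × 760/2323 = 71.976 V.
P_out = V_A I_A + V_B I_B = 25.570×4.53 + 71.976×3.48 = 115.83 + 250.48 = 366.31 W.
Ideal ⇒ P_in = P_out, so I_p = P_out/V_p = 366.31/220 = 1.67 A.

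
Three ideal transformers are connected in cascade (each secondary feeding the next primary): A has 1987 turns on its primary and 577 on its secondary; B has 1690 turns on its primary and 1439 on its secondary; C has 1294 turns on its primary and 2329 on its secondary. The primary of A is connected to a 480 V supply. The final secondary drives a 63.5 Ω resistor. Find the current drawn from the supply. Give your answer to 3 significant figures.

I_supply ≈ 1.50 A

After A: V = 480.00 × 577/1987 = 139.39 V.
After B: V = 139.39 × 1439/1690 = 118.68 V.
After C: V = 118.68 × 2329/1294 = 213.61 V.
I_load = 213.61/63.5 = 3.3640 A, so P_out = 213.61 × 3.3640 = 718.59 W.
All ideal ⇒ P_in = P_out, so I_supply = 718.59/480 = 1.50 A.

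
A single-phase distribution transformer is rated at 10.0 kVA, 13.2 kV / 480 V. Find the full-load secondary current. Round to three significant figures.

I_s ≈ 20.8 A

I_s = S/V_s = 10000/480 = 20.8 A.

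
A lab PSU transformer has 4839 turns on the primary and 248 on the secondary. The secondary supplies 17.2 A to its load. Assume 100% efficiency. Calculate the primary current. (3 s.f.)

For an ideal transformer I_p/I_s = N_s/N_p, so I_p = 17.2 × 248/4839 = 0.882 A.

I_p ≈ 0.882 A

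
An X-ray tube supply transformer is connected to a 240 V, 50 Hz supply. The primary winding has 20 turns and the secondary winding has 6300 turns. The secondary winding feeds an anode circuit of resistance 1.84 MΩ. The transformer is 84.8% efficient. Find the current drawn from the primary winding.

I_p ≈ 15.3 A

V_s = 240 × 6300/20 = 75600 V.
I_s = V_s/R = 75600/(1.84×10^6) = 0.041087 A.
P_out = V_s I_s = 75600 × 0.041087 = 3106.2 W.
P_in = P_out/η = 3106.2/0.848 = 3662.9 W.
I_p = P_in/V_p = 3662.9/240 = 15.3 A.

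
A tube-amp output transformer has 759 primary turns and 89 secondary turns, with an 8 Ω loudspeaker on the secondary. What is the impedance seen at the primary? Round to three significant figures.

Z_p ≈ 582 Ω

Z_p = (N_p/N_s)² × Z_s = (759/89)² × 8 = 582 Ω.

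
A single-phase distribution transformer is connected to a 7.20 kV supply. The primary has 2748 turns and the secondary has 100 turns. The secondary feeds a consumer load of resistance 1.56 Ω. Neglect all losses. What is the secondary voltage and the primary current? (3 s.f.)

V_s ≈ 262 V, I_p ≈ 6.11 A

V_s = V_p × N_s/N_p = 7200 × 100/2748 = 262.01 V.
I_s = V_s/R = 262.01/1.56 = 167.95 A.
I_p = I_s × N_s/N_p = 167.95 × 100/2748 = 6.11 A.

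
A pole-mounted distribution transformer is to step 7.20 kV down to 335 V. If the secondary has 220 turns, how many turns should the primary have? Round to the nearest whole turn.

N_p/N_s = V_p/V_s, so N_p = 220 × 7200/335 = 4728.4 ≈ 4728 turns.

N_p = 4728 turns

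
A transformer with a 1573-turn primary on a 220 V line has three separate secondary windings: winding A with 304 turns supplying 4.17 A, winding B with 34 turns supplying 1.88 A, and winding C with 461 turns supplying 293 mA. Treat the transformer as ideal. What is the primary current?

I_p ≈ 0.932 A

V_A = 220 × 304/1573 = 42.517 V; V_B = 220 × 34/1573 = 4.7552 V; V_C = 220 × 461/1573 = 64.476 V.
P_out = V_A I_A + V_B I_B + V_C I_C = 42.517×4.17 + 4.7552×1.88 + 64.476×0.293 = 177.30 + 8.9399 + 18.891 = 205.13 W.
Ideal ⇒ P_in = P_out, so I_p = P_out/V_p = 205.13/220 = 0.932 A.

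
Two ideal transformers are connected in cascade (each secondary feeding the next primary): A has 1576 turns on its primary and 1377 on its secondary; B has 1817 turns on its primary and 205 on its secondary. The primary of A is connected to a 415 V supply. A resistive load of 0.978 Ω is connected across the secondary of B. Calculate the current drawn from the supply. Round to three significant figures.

After A: V = 415.00 × 1377/1576 = 362.60 V.
After B: V = 362.60 × 205/1817 = 40.910 V.
I_load = 40.910/0.978 = 41.830 A, so P_out = 40.910 × 41.830 = 1711.2 W.
All ideal ⇒ P_in = P_out, so I_supply = 1711.2/415 = 4.12 A.

I_supply ≈ 4.12 A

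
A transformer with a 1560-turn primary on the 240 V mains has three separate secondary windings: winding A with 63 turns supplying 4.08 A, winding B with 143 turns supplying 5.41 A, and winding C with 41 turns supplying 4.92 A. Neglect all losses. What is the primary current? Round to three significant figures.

V_A = 240 × 63/1560 = 9.6923 V; V_B = 240 × 143/1560 = 22.000 V; V_C = 240 × 41/1560 = 6.3077 V.
P_out = V_A I_A + V_B I_B + V_C I_C = 9.6923×4.08 + 22.000×5.41 + 6.3077×4.92 = 39.545 + 119.02 + 31.034 = 189.60 W.
Ideal ⇒ P_in = P_out, so I_p = P_out/V_p = 189.60/240 = 0.790 A.

I_p ≈ 0.790 A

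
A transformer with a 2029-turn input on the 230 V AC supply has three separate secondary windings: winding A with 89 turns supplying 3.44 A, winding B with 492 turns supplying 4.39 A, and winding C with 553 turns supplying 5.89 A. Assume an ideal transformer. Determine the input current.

V_A = 230 × 89/2029 = 10.089 V; V_B = 230 × 492/2029 = 55.771 V; V_C = 230 × 553/2029 = 62.686 V.
P_out = V_A I_A + V_B I_B + V_C I_C = 10.089×3.44 + 55.771×4.39 + 62.686×5.89 = 34.705 + 244.84 + 369.22 = 648.76 W.
Ideal ⇒ P_in = P_out, so I_in = P_out/V_in = 648.76/230 = 2.82 A.

I_in ≈ 2.82 A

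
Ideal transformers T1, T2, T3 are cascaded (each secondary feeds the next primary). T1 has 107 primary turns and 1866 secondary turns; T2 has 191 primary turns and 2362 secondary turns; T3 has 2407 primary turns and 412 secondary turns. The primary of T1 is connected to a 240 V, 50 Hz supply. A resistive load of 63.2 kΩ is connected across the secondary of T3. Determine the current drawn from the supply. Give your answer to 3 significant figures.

Secondary of T1: V = 240.00 × 1866/107 = 4185.4 V.
Secondary of T2: V = 4185.4 × 2362/191 = 51759 V.
Secondary of T3: V = 51759 × 412/2407 = 8859.4 V.
I_load = 8859.4/63200 = 0.14018 A, so P_out = 8859.4 × 0.14018 = 1241.9 W.
All ideal ⇒ P_in = P_out, so I_supply = 1241.9/240 = 5.17 A.

I_supply ≈ 5.17 A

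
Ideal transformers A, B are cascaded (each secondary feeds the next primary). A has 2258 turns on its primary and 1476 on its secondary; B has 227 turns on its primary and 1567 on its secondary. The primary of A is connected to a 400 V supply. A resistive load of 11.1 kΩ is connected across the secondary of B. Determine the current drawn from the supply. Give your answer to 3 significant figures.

I_supply ≈ 0.734 A

After A: V = 400.00 × 1476/2258 = 261.47 V.
After B: V = 261.47 × 1567/227 = 1805.0 V.
I_load = 1805.0/11100 = 0.16261 A, so P_out = 1805.0 × 0.16261 = 293.50 W.
All ideal ⇒ P_in = P_out, so I_supply = 293.50/400 = 0.734 A.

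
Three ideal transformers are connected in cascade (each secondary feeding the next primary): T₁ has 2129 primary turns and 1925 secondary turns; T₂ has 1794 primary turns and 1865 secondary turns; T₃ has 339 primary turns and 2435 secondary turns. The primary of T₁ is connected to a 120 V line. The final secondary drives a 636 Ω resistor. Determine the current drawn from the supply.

Secondary of T₁: V = 120.00 × 1925/2129 = 108.50 V.
Secondary of T₂: V = 108.50 × 1865/1794 = 112.80 V.
Secondary of T₃: V = 112.80 × 2435/339 = 810.20 V.
I_load = 810.20/636 = 1.2739 A, so P_out = 810.20 × 1.2739 = 1032.1 W.
All ideal ⇒ P_in = P_out, so I_supply = 1032.1/120 = 8.60 A.

I_supply ≈ 8.60 A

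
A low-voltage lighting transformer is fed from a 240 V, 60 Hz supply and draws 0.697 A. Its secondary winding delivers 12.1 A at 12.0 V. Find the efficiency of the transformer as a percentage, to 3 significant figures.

P_in = 240 × 0.697 = 167.280 W.
P_out = 12.0 × 12.1 = 145.200 W.
η = P_out/P_in = 145.200/167.280 = 0.868.

η ≈ 86.8%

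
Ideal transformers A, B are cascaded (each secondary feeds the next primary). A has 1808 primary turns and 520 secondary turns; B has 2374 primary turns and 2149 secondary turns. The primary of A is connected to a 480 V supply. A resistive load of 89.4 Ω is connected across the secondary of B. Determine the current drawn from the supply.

After A: V = 480.00 × 520/1808 = 138.05 V.
After B: V = 138.05 × 2149/2374 = 124.97 V.
I_load = 124.97/89.4 = 1.3979 A, so P_out = 124.97 × 1.3979 = 174.69 W.
All ideal ⇒ P_in = P_out, so I_supply = 174.69/480 = 0.364 A.

I_supply ≈ 0.364 A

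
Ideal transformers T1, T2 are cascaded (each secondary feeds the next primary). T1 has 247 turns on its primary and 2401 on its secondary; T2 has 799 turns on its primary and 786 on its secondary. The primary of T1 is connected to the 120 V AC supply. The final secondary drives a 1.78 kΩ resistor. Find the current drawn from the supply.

I_supply ≈ 6.16 A

Secondary of T1: V = 120.00 × 2401/247 = 1166.5 V.
Secondary of T2: V = 1166.5 × 786/799 = 1147.5 V.
I_load = 1147.5/1780 = 0.64466 A, so P_out = 1147.5 × 0.64466 = 739.75 W.
All ideal ⇒ P_in = P_out, so I_supply = 739.75/120 = 6.16 A.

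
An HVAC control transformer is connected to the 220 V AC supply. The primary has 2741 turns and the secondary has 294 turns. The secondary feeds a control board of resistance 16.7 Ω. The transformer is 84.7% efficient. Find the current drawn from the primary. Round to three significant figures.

V_s = 220 × 294/2741 = 23.597 V.
I_s = V_s/R = 23.597/16.7 = 1.4130 A.
P_out = V_s I_s = 23.597 × 1.4130 = 33.343 W.
P_in = P_out/η = 33.343/0.847 = 39.366 W.
I_p = P_in/V_p = 39.366/220 = 0.179 A.

I_p ≈ 0.179 A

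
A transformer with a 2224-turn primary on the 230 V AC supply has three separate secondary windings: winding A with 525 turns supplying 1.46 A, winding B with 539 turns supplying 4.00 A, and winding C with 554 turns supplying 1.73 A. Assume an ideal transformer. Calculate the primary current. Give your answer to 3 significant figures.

I_p ≈ 1.75 A

V_A = 230 × 525/2224 = 54.294 V; V_B = 230 × 539/2224 = 55.742 V; V_C = 230 × 554/2224 = 57.293 V.
P_out = V_A I_A + V_B I_B + V_C I_C = 54.294×1.46 + 55.742×4.00 + 57.293×1.73 = 79.269 + 222.97 + 99.117 = 401.35 W.
Ideal ⇒ P_in = P_out, so I_p = P_out/V_p = 401.35/230 = 1.75 A.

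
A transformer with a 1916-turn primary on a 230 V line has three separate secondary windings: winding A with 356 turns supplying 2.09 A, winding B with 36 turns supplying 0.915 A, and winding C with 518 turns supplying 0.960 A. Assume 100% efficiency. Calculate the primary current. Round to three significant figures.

I_p ≈ 0.665 A

V_A = 230 × 356/1916 = 42.735 V; V_B = 230 × 36/1916 = 4.3215 V; V_C = 230 × 518/1916 = 62.182 V.
P_out = V_A I_A + V_B I_B + V_C I_C = 42.735×2.09 + 4.3215×0.915 + 62.182×0.960 = 89.316 + 3.9542 + 59.694 = 152.96 W.
Ideal ⇒ P_in = P_out, so I_p = P_out/V_p = 152.96/230 = 0.665 A.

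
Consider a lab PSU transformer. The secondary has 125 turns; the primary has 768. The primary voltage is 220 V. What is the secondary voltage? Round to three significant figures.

V_s/V_p = N_s/N_p, so V_s = 220 × 125/768 = 35.8 V.

V_s ≈ 35.8 V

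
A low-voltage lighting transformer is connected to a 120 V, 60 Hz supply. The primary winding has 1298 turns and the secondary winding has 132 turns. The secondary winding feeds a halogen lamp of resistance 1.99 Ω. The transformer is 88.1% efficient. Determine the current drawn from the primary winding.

I_p ≈ 0.708 A

V_s = 120 × 132/1298 = 12.203 V.
I_s = V_s/R = 12.203/1.99 = 6.1324 A.
P_out = V_s I_s = 12.203 × 6.1324 = 74.836 W.
P_in = P_out/η = 74.836/0.881 = 84.944 W.
I_p = P_in/V_p = 84.944/120 = 0.708 A.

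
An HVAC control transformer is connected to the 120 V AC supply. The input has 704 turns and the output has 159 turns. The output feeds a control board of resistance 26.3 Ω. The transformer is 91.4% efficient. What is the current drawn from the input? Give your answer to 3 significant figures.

V_out = 120 × 159/704 = 27.102 V.
I_out = V_out/R = 27.102/26.3 = 1.0305 A.
P_out = V_out I_out = 27.102 × 1.0305 = 27.929 W.
P_in = P_out/η = 27.929/0.914 = 30.557 W.
I_in = P_in/V_in = 30.557/120 = 0.255 A.

I_in ≈ 0.255 A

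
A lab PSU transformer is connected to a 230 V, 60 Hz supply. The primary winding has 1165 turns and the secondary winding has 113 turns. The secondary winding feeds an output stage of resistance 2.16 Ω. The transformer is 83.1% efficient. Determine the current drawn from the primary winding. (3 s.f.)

V_s = 230 × 113/1165 = 22.309 V.
I_s = V_s/R = 22.309/2.16 = 10.328 A.
P_out = V_s I_s = 22.309 × 10.328 = 230.41 W.
P_in = P_out/η = 230.41/0.831 = 277.27 W.
I_p = P_in/V_p = 277.27/230 = 1.21 A.

I_p ≈ 1.21 A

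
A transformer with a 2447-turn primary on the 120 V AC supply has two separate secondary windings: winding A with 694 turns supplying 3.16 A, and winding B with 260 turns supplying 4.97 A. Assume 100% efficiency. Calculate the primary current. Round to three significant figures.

I_p ≈ 1.42 A

V_A = 120 × 694/2447 = 34.034 V; V_B = 120 × 260/2447 = 12.750 V.
P_out = V_A I_A + V_B I_B = 34.034×3.16 + 12.750×4.97 = 107.55 + 63.369 = 170.91 W.
Ideal ⇒ P_in = P_out, so I_p = P_out/V_p = 170.91/120 = 1.42 A.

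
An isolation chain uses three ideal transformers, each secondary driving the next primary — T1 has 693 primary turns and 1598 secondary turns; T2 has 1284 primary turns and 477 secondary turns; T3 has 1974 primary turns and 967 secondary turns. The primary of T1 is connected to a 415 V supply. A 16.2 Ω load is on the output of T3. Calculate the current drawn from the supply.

Secondary of T1: V = 415.00 × 1598/693 = 956.96 V.
Secondary of T2: V = 956.96 × 477/1284 = 355.50 V.
Secondary of T3: V = 355.50 × 967/1974 = 174.15 V.
I_load = 174.15/16.2 = 10.750 A, so P_out = 174.15 × 10.750 = 1872.1 W.
All ideal ⇒ P_in = P_out, so I_supply = 1872.1/415 = 4.51 A.

I_supply ≈ 4.51 A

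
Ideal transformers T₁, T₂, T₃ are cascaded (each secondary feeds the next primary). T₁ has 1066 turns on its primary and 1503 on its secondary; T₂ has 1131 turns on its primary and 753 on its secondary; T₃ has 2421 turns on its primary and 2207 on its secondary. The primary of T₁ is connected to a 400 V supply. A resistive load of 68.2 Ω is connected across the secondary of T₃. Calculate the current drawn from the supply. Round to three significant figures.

I_supply ≈ 4.29 A

Secondary of T₁: V = 400.00 × 1503/1066 = 563.98 V.
Secondary of T₂: V = 563.98 × 753/1131 = 375.49 V.
Secondary of T₃: V = 375.49 × 2207/2421 = 342.30 V.
I_load = 342.30/68.2 = 5.0190 A, so P_out = 342.30 × 5.0190 = 1718.0 W.
All ideal ⇒ P_in = P_out, so I_supply = 1718.0/400 = 4.29 A.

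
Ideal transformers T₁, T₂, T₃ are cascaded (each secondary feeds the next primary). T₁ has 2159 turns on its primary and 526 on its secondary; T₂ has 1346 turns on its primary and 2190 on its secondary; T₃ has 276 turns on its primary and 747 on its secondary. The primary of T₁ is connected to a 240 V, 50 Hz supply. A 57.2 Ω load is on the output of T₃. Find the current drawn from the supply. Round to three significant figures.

I_supply ≈ 4.83 A

After T₁: V = 240.00 × 526/2159 = 58.472 V.
After T₂: V = 58.472 × 2190/1346 = 95.136 V.
After T₃: V = 95.136 × 747/276 = 257.49 V.
I_load = 257.49/57.2 = 4.5015 A, so P_out = 257.49 × 4.5015 = 1159.1 W.
All ideal ⇒ P_in = P_out, so I_supply = 1159.1/240 = 4.83 A.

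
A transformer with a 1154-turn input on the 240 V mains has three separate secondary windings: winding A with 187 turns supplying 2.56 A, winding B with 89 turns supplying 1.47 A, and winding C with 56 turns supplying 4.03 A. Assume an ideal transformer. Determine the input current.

I_in ≈ 0.724 A

V_A = 240 × 187/1154 = 38.891 V; V_B = 240 × 89/1154 = 18.510 V; V_C = 240 × 56/1154 = 11.646 V.
P_out = V_A I_A + V_B I_B + V_C I_C = 38.891×2.56 + 18.510×1.47 + 11.646×4.03 = 99.560 + 27.209 + 46.935 = 173.70 W.
Ideal ⇒ P_in = P_out, so I_in = P_out/V_in = 173.70/240 = 0.724 A.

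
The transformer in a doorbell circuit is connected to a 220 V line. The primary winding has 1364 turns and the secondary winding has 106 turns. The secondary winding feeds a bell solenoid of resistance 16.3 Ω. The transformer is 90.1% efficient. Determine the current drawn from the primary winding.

I_p ≈ 0.0905 A

V_s = 220 × 106/1364 = 17.097 V.
I_s = V_s/R = 17.097/16.3 = 1.0489 A.
P_out = V_s I_s = 17.097 × 1.0489 = 17.932 W.
P_in = P_out/η = 17.932/0.901 = 19.903 W.
I_p = P_in/V_p = 19.903/220 = 0.0905 A.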